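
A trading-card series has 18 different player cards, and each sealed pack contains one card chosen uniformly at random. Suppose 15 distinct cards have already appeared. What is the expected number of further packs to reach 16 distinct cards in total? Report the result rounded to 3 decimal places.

6.000

From k distinct to k+1 distinct takes on average 18/(18-k) packs.
Only the k = 15 term is needed: E = 18/3 = 6.0000.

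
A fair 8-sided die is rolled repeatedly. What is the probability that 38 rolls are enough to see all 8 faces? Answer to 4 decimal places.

0.9505

Let A_i be the event that face i is missing after 38 rolls. By inclusion–exclusion on the A_i,
P(all seen) = Σ_{j=0}^{8} (-1)^j C(8,j)((8-j)/8)^38
= 1.00000 - 0.05005 + 0.00050 - 0.00000 + 0.00000 - 0.00000 + 0.00000 - 0.00000 + 0.00000
= 0.95045.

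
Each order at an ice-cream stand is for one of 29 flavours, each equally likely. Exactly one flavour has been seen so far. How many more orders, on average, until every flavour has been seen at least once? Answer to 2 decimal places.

113.89

From k distinct to k+1 distinct takes on average 29/(29-k) orders.
Sum over k = 1,...,28: E = 29/28 + 29/27 + 29/26 + ... + 29/2 + 29/1 = 113.888.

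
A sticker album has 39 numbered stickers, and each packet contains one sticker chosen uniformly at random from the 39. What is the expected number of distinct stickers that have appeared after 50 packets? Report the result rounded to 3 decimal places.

For each sticker, P(seen in 50 packets) = 1 - (38/39)^50 = 0.7271.
By linearity of expectation, E[distinct seen] = 39·(1 - (38/39)^50) = 28.3582.

28.358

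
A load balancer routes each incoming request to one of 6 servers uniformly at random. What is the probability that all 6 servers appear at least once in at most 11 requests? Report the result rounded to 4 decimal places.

By inclusion–exclusion over which servers are missing,
P(all seen) = Σ_{j=0}^{6} (-1)^j C(6,j)((6-j)/6)^11
= 1.00000 - 0.80753 + 0.17342 - 0.00977 + 0.00008 - 0.00000 + 0.00000
= 0.35621.

0.3562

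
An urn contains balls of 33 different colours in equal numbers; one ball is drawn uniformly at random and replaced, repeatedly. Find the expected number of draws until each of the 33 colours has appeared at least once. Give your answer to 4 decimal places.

The wait to go from k to k+1 distinct colours is geometric with mean 33/(33-k).
E[T] = 33/33 + 33/32 + 33/31 + ... + 33/2 + 33/1 = 33·H_{33}.
H_{33} = 4.08880, so E[T] = 134.93034.

134.9303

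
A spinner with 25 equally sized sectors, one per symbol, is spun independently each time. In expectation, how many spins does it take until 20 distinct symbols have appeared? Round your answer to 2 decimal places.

38.32

With k distinct symbols already seen, the next new one arrives after an expected 25/(25-k) spins.
Sum over k = 0,...,19: E = 25/25 + 25/24 + 25/23 + ... + 25/7 + 25/6 = 38.316.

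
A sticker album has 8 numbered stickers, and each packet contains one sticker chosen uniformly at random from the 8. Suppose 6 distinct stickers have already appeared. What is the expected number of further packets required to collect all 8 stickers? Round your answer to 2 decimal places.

With k distinct stickers already seen, the next new one takes an expected 8/(8-k) packets.
Sum over k = 6,...,7: E = 8/2 + 8/1 = 12.000.

12.00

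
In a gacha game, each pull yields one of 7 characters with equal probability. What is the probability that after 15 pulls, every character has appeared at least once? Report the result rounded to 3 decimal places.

0.434

By inclusion–exclusion over which characters are missing,
P(all seen) = Σ_{j=0}^{7} (-1)^j C(7,j)((7-j)/7)^15
= 1.0000 - 0.6933 + 0.1350 - 0.0079 + 0.0001 - 0.0000 + 0.0000 - 0.0000
= 0.4339.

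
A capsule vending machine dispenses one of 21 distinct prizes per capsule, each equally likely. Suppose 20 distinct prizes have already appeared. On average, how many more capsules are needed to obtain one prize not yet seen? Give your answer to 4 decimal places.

The number of capsules until the next new prize is geometric with success probability 1/21, so its mean is 21/1.
E = 21/1 = 21.00000.

21.0000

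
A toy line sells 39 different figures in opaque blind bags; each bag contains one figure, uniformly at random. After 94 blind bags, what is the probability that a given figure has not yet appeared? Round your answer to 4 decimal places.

Each blind bag misses the fixed figure with probability (39-1)/39 = 38/39, independently.
P(still missing after 94) = (38/39)^94 = 0.08701.

0.0870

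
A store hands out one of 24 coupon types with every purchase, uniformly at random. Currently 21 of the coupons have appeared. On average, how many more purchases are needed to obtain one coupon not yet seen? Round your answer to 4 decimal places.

The number of purchases until the next new coupon is geometric with success probability 3/24, so its mean is 24/3.
E = 24/3 = 8.00000.

8.0000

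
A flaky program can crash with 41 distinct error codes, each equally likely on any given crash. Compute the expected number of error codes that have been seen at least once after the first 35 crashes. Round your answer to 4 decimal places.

For each error code, P(seen in 35 crashes) = 1 - (40/41)^35 = 0.57863.
By linearity of expectation, E[distinct seen] = 41·(1 - (40/41)^35) = 23.72379.

23.7238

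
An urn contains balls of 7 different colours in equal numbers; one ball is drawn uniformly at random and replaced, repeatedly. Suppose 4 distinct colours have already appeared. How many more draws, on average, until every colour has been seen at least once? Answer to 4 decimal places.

With k distinct colours already seen, the next new one takes an expected 7/(7-k) draws.
Sum over k = 4,...,6: E = 7/3 + 7/2 + 7/1 = 12.83333.

12.8333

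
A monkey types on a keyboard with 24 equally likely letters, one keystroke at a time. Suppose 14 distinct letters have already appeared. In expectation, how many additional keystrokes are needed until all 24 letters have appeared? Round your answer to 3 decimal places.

70.295

The wait to go from k to k+1 distinct letters is geometric with mean 24/(24-k).
Sum over k = 14,...,23: E = 24/10 + 24/9 + 24/8 + ... + 24/2 + 24/1 = 70.2952.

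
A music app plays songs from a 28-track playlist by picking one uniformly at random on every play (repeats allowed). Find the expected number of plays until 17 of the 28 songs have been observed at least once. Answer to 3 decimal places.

25.404

With k distinct songs already seen, the next new one arrives after an expected 28/(28-k) plays.
Sum over k = 0,...,16: E = 28/28 + 28/27 + 28/26 + ... + 28/13 + 28/12 = 25.4042.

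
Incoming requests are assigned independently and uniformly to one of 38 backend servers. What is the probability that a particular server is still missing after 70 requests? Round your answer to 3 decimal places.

0.155

Each request misses the fixed server with probability (38-1)/38 = 37/38, independently.
P(still missing after 70) = (37/38)^70 = 0.1546.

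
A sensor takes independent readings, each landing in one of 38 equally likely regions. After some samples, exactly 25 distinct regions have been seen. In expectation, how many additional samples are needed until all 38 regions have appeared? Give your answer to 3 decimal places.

120.845

With k distinct regions already seen, the next new one takes an expected 38/(38-k) samples.
Sum over k = 25,...,37: E = 38/13 + 38/12 + 38/11 + ... + 38/2 + 38/1 = 120.8451.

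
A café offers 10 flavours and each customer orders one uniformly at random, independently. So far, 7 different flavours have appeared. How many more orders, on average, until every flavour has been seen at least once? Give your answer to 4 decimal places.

18.3333

From k distinct to k+1 distinct takes on average 10/(10-k) orders.
Sum over k = 7,...,9: E = 10/3 + 10/2 + 10/1 = 18.33333.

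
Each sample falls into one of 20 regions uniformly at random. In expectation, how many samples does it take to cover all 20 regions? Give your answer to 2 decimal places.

Split into phases: going from k distinct to k+1 distinct takes on average 20/(20-k) samples.
E[T] = 20/20 + 20/19 + 20/18 + ... + 20/2 + 20/1 = 20·H_{20}.
H_{20} = 3.598, so E[T] = 71.955.

71.95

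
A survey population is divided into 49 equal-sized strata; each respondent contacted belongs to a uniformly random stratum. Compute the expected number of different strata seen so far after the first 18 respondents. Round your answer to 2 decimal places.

For each stratum, P(seen in 18 respondents) = 1 - (48/49)^18 = 0.310.
By linearity of expectation, E[distinct seen] = 49·(1 - (48/49)^18) = 15.193.

15.19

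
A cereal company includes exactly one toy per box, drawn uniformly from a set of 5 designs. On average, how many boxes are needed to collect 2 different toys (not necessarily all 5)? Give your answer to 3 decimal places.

With k distinct toys already seen, the next new one arrives after an expected 5/(5-k) boxes.
Sum over k = 0,...,1: E = 5/5 + 5/4 = 2.2500.

2.250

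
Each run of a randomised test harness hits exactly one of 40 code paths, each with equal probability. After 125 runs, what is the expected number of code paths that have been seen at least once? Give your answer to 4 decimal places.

38.3110

For each code path, P(seen in 125 runs) = 1 - (39/40)^125 = 0.95777.
By linearity of expectation, E[distinct seen] = 40·(1 - (39/40)^125) = 38.31097.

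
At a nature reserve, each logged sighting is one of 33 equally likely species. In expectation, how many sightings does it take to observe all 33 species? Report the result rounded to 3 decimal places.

Split into phases: going from k distinct to k+1 distinct takes on average 33/(33-k) sightings.
E[T] = 33/33 + 33/32 + 33/31 + ... + 33/2 + 33/1 = 33·H_{33}.
H_{33} = 4.0888, so E[T] = 134.9303.

134.930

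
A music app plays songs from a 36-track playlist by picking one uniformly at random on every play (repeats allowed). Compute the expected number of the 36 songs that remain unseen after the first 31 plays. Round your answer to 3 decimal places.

15.033

For each song, P(unseen after 31) = (35/36)^31 = 0.4176.
By linearity of expectation, E[unseen] = 36·(35/36)^31 = 15.0326.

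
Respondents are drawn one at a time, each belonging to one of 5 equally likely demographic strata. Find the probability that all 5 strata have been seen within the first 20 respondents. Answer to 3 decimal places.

By inclusion–exclusion over which strata are missing,
P(all seen) = Σ_{j=0}^{5} (-1)^j C(5,j)((5-j)/5)^20
= 1.0000 - 0.0576 + 0.0004 - 0.0000 + 0.0000 - 0.0000
= 0.9427.

0.943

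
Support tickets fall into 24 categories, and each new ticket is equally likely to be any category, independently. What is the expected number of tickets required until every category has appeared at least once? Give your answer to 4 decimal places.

Split into phases: going from k distinct to k+1 distinct takes on average 24/(24-k) tickets.
E[T] = 24/24 + 24/23 + 24/22 + ... + 24/2 + 24/1 = 24·H_{24}.
H_{24} = 3.77596, so E[T] = 90.62300.

90.6230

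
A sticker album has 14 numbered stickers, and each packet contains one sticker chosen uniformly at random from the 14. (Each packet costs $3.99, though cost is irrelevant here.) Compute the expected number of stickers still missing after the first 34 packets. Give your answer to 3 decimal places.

1.127

For each sticker, P(unseen after 34) = (13/14)^34 = 0.0805.
By linearity of expectation, E[unseen] = 14·(13/14)^34 = 1.1268.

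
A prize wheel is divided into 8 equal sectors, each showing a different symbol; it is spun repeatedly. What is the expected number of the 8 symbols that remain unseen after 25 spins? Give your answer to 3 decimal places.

For each symbol, P(unseen after 25) = (7/8)^25 = 0.0355.
By linearity of expectation, E[unseen] = 8·(7/8)^25 = 0.2840.

0.284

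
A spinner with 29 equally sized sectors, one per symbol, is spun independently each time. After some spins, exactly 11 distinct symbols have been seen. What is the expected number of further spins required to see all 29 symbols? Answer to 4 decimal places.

101.3581

The wait to go from k to k+1 distinct symbols is geometric with mean 29/(29-k).
Sum over k = 11,...,28: E = 29/18 + 29/17 + 29/16 + ... + 29/2 + 29/1 = 101.35813.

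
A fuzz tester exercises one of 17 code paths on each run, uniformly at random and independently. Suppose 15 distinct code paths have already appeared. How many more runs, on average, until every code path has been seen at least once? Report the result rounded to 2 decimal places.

25.50

From k distinct to k+1 distinct takes on average 17/(17-k) runs.
Sum over k = 15,...,16: E = 17/2 + 17/1 = 25.500.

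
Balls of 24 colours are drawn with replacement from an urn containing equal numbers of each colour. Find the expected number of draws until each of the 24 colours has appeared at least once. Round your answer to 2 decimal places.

90.62

After k distinct colours have appeared, the next draw gives a new one with probability (24-k)/24, so the expected wait for the (k+1)-th is 24/(24-k).
E[T] = 24/24 + 24/23 + 24/22 + ... + 24/2 + 24/1 = 24·H_{24}.
H_{24} = 3.776, so E[T] = 90.623.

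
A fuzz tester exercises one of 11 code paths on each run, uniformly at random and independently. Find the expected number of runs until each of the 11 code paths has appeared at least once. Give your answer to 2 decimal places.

The wait to go from k to k+1 distinct code paths is geometric with mean 11/(11-k).
E[T] = 11/11 + 11/10 + 11/9 + ... + 11/2 + 11/1 = 11·H_{11}.
H_{11} = 3.020, so E[T] = 33.219.

33.22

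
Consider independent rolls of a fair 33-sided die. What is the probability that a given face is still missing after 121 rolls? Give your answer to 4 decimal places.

On each roll the fixed face fails to appear with probability 32/33.
P(still missing after 121) = (32/33)^121 = 0.02415.

0.0242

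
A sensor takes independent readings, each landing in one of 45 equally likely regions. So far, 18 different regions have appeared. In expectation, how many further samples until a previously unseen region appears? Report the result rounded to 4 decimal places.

1.6667

Each sample yields a new region with probability (45-18)/45 = 27/45, so the wait is geometric with mean 45/27.
E = 45/27 = 1.66667.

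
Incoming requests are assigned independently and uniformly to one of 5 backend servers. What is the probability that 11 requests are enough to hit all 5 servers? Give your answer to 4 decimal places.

0.6064

By inclusion–exclusion over which servers are missing,
P(all seen) = Σ_{j=0}^{5} (-1)^j C(5,j)((5-j)/5)^11
= 1.00000 - 0.42950 + 0.03628 - 0.00042 + 0.00000 - 0.00000
= 0.60636.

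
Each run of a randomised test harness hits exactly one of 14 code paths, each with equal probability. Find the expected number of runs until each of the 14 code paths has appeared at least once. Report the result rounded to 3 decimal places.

45.522

After k distinct code paths have appeared, the next run gives a new one with probability (14-k)/14, so the expected wait for the (k+1)-th is 14/(14-k).
E[T] = 14/14 + 14/13 + 14/12 + ... + 14/2 + 14/1 = 14·H_{14}.
H_{14} = 3.2516, so E[T] = 45.5219.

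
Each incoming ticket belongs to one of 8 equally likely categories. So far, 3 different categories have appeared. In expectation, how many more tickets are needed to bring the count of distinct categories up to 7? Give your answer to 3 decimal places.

10.267

The wait to go from k to k+1 distinct categories is geometric with mean 8/(8-k).
Sum over k = 3,...,6: E = 8/5 + 8/4 + 8/3 + 8/2 = 10.2667.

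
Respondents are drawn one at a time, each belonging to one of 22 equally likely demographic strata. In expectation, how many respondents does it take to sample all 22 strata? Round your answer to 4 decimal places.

The wait to go from k to k+1 distinct strata is geometric with mean 22/(22-k).
E[T] = 22/22 + 22/21 + 22/20 + ... + 22/2 + 22/1 = 22·H_{22}.
H_{22} = 3.69081, so E[T] = 81.19789.

81.1979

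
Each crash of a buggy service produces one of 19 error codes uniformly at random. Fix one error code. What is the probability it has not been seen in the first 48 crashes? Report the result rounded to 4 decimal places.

0.0746

On each crash the fixed error code fails to appear with probability 18/19.
P(still missing after 48) = (18/19)^48 = 0.07463.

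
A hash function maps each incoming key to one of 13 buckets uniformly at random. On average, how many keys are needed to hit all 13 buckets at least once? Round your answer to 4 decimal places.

Split into phases: going from k distinct to k+1 distinct takes on average 13/(13-k) keys.
E[T] = 13/13 + 13/12 + 13/11 + ... + 13/2 + 13/1 = 13·H_{13}.
H_{13} = 3.18013, so E[T] = 41.34174.

41.3417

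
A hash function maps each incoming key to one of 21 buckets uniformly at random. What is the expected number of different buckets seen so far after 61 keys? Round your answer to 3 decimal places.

19.929

For each bucket, P(seen in 61 keys) = 1 - (20/21)^61 = 0.9490.
By linearity of expectation, E[distinct seen] = 21·(1 - (20/21)^61) = 19.9293.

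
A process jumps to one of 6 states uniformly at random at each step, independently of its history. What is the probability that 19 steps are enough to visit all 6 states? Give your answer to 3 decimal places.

By inclusion–exclusion over which states are missing,
P(all seen) = Σ_{j=0}^{6} (-1)^j C(6,j)((6-j)/6)^19
= 1.0000 - 0.1878 + 0.0068 - 0.0000 + 0.0000 - 0.0000 + 0.0000
= 0.8189.

0.819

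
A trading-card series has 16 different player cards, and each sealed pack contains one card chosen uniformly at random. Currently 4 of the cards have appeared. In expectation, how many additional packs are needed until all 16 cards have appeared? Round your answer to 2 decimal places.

The wait to go from k to k+1 distinct cards is geometric with mean 16/(16-k).
Sum over k = 4,...,15: E = 16/12 + 16/11 + 16/10 + ... + 16/2 + 16/1 = 49.651.

49.65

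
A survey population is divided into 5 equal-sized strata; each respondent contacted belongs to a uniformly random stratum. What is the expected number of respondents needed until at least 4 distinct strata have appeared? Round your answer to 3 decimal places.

6.417

With k distinct strata already seen, the next new one arrives after an expected 5/(5-k) respondents.
Sum over k = 0,...,3: E = 5/5 + 5/4 + 5/3 + 5/2 = 6.4167.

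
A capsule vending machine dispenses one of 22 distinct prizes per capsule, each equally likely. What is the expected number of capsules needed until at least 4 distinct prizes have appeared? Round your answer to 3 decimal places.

4.306

Going from k to k+1 distinct takes a geometric number of capsules with mean 22/(22-k).
Sum over k = 0,...,3: E = 22/22 + 22/21 + 22/20 + 22/19 = 4.3055.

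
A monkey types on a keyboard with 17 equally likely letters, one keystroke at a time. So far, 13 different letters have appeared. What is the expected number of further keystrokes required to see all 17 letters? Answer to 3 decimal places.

From k distinct to k+1 distinct takes on average 17/(17-k) keystrokes.
Sum over k = 13,...,16: E = 17/4 + 17/3 + 17/2 + 17/1 = 35.4167.

35.417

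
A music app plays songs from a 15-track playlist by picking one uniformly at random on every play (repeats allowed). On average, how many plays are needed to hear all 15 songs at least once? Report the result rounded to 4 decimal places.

49.7734

Split into phases: going from k distinct to k+1 distinct takes on average 15/(15-k) plays.
E[T] = 15/15 + 15/14 + 15/13 + ... + 15/2 + 15/1 = 15·H_{15}.
H_{15} = 3.31823, so E[T] = 49.77343.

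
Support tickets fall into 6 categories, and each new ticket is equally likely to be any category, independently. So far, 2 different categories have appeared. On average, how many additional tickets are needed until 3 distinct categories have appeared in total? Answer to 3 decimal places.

From k distinct to k+1 distinct takes on average 6/(6-k) tickets.
Only the k = 2 term is needed: E = 6/4 = 1.5000.

1.500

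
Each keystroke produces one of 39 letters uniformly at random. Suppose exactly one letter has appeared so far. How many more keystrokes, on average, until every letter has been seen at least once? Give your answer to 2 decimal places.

From k distinct to k+1 distinct takes on average 39/(39-k) keystrokes.
Sum over k = 1,...,38: E = 39/38 + 39/37 + 39/36 + ... + 39/2 + 39/1 = 164.888.

164.89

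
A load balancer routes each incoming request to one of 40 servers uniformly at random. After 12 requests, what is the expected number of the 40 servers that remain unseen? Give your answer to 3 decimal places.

29.520

For each server, P(unseen after 12) = (39/40)^12 = 0.7380.
By linearity of expectation, E[unseen] = 40·(39/40)^12 = 29.5199.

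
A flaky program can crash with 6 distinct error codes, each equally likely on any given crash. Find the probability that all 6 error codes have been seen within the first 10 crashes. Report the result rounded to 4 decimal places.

0.2718

By inclusion–exclusion over which error codes are missing,
P(all seen) = Σ_{j=0}^{6} (-1)^j C(6,j)((6-j)/6)^10
= 1.00000 - 0.96903 + 0.26012 - 0.01953 + 0.00025 - 0.00000 + 0.00000
= 0.27181.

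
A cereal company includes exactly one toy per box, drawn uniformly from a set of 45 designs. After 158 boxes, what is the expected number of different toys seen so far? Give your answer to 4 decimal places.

For each toy, P(seen in 158 boxes) = 1 - (44/45)^158 = 0.97130.
By linearity of expectation, E[distinct seen] = 45·(1 - (44/45)^158) = 43.70831.

43.7083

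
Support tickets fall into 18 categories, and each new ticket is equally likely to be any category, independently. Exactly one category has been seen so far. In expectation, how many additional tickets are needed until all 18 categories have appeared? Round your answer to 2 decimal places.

61.91

The wait to go from k to k+1 distinct categories is geometric with mean 18/(18-k).
Sum over k = 1,...,17: E = 18/17 + 18/16 + 18/15 + ... + 18/2 + 18/1 = 61.912.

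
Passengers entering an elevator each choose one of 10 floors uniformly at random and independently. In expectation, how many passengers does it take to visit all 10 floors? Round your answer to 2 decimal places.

After k distinct floors have appeared, the next passenger gives a new one with probability (10-k)/10, so the expected wait for the (k+1)-th is 10/(10-k).
E[T] = 10/10 + 10/9 + 10/8 + ... + 10/2 + 10/1 = 10·H_{10}.
H_{10} = 2.929, so E[T] = 29.290.

29.29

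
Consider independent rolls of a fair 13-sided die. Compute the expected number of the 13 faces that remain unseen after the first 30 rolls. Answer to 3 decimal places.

1.178

For each face, P(unseen after 30) = (12/13)^30 = 0.0906.
By linearity of expectation, E[unseen] = 13·(12/13)^30 = 1.1778.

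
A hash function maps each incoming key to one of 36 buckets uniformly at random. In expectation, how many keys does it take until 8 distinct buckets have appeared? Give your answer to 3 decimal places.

8.906

Going from k to k+1 distinct takes a geometric number of keys with mean 36/(36-k).
Sum over k = 0,...,7: E = 36/36 + 36/35 + 36/34 + ... + 36/30 + 36/29 = 8.9060.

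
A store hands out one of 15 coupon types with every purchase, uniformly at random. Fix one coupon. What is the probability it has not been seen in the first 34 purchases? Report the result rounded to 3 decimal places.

On each purchase the fixed coupon fails to appear with probability 14/15.
P(still missing after 34) = (14/15)^34 = 0.0958.

0.096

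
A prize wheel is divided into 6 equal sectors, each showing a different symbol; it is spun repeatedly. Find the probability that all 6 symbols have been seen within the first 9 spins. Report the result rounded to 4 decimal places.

By inclusion–exclusion over which symbols are missing,
P(all seen) = Σ_{j=0}^{6} (-1)^j C(6,j)((6-j)/6)^9
= 1.00000 - 1.16284 + 0.39018 - 0.03906 + 0.00076 - 0.00000 + 0.00000
= 0.18904.

0.1890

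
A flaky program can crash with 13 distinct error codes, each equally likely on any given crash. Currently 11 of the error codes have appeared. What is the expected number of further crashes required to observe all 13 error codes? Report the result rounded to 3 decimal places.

19.500

With k distinct error codes already seen, the next new one takes an expected 13/(13-k) crashes.
Sum over k = 11,...,12: E = 13/2 + 13/1 = 19.5000.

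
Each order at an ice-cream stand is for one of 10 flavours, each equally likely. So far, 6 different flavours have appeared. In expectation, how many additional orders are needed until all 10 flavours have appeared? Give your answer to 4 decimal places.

With k distinct flavours already seen, the next new one takes an expected 10/(10-k) orders.
Sum over k = 6,...,9: E = 10/4 + 10/3 + 10/2 + 10/1 = 20.83333.

20.8333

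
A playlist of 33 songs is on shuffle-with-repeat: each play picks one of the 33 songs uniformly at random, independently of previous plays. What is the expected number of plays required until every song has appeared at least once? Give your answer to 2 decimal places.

134.93

Split into phases: going from k distinct to k+1 distinct takes on average 33/(33-k) plays.
E[T] = 33/33 + 33/32 + 33/31 + ... + 33/2 + 33/1 = 33·H_{33}.
H_{33} = 4.089, so E[T] = 134.930.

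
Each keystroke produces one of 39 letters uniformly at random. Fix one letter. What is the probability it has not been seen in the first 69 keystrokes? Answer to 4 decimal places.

0.1666

Each keystroke misses the fixed letter with probability (39-1)/39 = 38/39, independently.
P(still missing after 69) = (38/39)^69 = 0.16658.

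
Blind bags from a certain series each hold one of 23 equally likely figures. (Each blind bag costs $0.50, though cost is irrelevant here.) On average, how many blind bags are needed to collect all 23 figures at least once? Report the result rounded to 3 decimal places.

Split into phases: going from k distinct to k+1 distinct takes on average 23/(23-k) blind bags.
E[T] = 23/23 + 23/22 + 23/21 + ... + 23/2 + 23/1 = 23·H_{23}.
H_{23} = 3.7343, so E[T] = 85.8887.

85.889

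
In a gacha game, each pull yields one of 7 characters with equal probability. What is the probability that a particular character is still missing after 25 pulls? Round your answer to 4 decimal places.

0.0212

On each pull the fixed character fails to appear with probability 6/7.
P(still missing after 25) = (6/7)^25 = 0.02120.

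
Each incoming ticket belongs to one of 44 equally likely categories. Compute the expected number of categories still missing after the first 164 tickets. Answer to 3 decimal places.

For each category, P(unseen after 164) = (43/44)^164 = 0.0230.
By linearity of expectation, E[unseen] = 44·(43/44)^164 = 1.0140.

1.014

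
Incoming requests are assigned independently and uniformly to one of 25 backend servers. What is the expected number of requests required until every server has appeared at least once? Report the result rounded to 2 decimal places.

95.40

Split into phases: going from k distinct to k+1 distinct takes on average 25/(25-k) requests.
E[T] = 25/25 + 25/24 + 25/23 + ... + 25/2 + 25/1 = 25·H_{25}.
H_{25} = 3.816, so E[T] = 95.399.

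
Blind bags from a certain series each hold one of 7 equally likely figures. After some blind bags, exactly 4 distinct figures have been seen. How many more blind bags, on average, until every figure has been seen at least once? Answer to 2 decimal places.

From k distinct to k+1 distinct takes on average 7/(7-k) blind bags.
Sum over k = 4,...,6: E = 7/3 + 7/2 + 7/1 = 12.833.

12.83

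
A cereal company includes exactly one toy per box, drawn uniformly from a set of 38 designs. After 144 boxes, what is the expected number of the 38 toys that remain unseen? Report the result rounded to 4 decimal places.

For each toy, P(unseen after 144) = (37/38)^144 = 0.02149.
By linearity of expectation, E[unseen] = 38·(37/38)^144 = 0.81657.

0.8166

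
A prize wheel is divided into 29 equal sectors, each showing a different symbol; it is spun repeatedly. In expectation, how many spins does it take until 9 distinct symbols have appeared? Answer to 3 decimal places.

With k distinct symbols already seen, the next new one arrives after an expected 29/(29-k) spins.
Sum over k = 0,...,8: E = 29/29 + 29/28 + 29/27 + ... + 29/22 + 29/21 = 10.5535.

10.554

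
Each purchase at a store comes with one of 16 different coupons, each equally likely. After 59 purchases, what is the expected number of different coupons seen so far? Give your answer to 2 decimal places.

For each coupon, P(seen in 59 purchases) = 1 - (15/16)^59 = 0.978.
By linearity of expectation, E[distinct seen] = 16·(1 - (15/16)^59) = 15.645.

15.64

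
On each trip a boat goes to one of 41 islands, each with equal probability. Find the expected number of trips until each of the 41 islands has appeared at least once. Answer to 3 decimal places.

Split into phases: going from k distinct to k+1 distinct takes on average 41/(41-k) trips.
E[T] = 41/41 + 41/40 + 41/39 + ... + 41/2 + 41/1 = 41·H_{41}.
H_{41} = 4.3029, so E[T] = 176.4203.

176.420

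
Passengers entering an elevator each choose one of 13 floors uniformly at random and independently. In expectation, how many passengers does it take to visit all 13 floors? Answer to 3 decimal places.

41.342

After k distinct floors have appeared, the next passenger gives a new one with probability (13-k)/13, so the expected wait for the (k+1)-th is 13/(13-k).
E[T] = 13/13 + 13/12 + 13/11 + ... + 13/2 + 13/1 = 13·H_{13}.
H_{13} = 3.1801, so E[T] = 41.3417.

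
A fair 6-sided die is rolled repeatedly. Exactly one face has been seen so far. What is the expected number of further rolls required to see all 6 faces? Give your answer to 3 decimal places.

13.700

The wait to go from k to k+1 distinct faces is geometric with mean 6/(6-k).
Sum over k = 1,...,5: E = 6/5 + 6/4 + 6/3 + 6/2 + 6/1 = 13.7000.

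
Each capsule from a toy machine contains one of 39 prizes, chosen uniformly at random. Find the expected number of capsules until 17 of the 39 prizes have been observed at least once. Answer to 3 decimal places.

Going from k to k+1 distinct takes a geometric number of capsules with mean 39/(39-k).
Sum over k = 0,...,16: E = 39/39 + 39/38 + 39/37 + ... + 39/24 + 39/23 = 21.9465.

21.946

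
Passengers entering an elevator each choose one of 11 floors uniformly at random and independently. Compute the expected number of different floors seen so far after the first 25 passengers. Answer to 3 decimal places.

9.985

For each floor, P(seen in 25 passengers) = 1 - (10/11)^25 = 0.9077.
By linearity of expectation, E[distinct seen] = 11·(1 - (10/11)^25) = 9.9847.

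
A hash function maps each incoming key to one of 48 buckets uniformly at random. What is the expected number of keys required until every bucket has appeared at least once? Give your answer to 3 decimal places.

The wait to go from k to k+1 distinct buckets is geometric with mean 48/(48-k).
E[T] = 48/48 + 48/47 + 48/46 + ... + 48/2 + 48/1 = 48·H_{48}.
H_{48} = 4.4588, so E[T] = 214.0223.

214.022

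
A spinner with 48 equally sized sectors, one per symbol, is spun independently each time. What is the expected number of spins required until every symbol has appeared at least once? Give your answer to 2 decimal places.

214.02

Split into phases: going from k distinct to k+1 distinct takes on average 48/(48-k) spins.
E[T] = 48/48 + 48/47 + 48/46 + ... + 48/2 + 48/1 = 48·H_{48}.
H_{48} = 4.459, so E[T] = 214.022.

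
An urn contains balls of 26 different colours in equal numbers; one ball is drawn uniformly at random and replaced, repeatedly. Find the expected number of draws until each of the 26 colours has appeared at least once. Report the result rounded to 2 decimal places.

After k distinct colours have appeared, the next draw gives a new one with probability (26-k)/26, so the expected wait for the (k+1)-th is 26/(26-k).
E[T] = 26/26 + 26/25 + 26/24 + ... + 26/2 + 26/1 = 26·H_{26}.
H_{26} = 3.854, so E[T] = 100.215.

100.21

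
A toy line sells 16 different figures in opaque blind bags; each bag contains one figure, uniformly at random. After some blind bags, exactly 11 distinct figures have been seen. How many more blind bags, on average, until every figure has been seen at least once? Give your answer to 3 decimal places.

36.533

With k distinct figures already seen, the next new one takes an expected 16/(16-k) blind bags.
Sum over k = 11,...,15: E = 16/5 + 16/4 + 16/3 + 16/2 + 16/1 = 36.5333.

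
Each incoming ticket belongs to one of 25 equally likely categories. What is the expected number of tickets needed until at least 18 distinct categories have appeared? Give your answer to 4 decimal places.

30.5775

With k distinct categories already seen, the next new one arrives after an expected 25/(25-k) tickets.
Sum over k = 0,...,17: E = 25/25 + 25/24 + 25/23 + ... + 25/9 + 25/8 = 30.57753.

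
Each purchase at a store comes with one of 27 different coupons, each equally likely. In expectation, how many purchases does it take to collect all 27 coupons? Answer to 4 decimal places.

105.0693

The wait to go from k to k+1 distinct coupons is geometric with mean 27/(27-k).
E[T] = 27/27 + 27/26 + 27/25 + ... + 27/2 + 27/1 = 27·H_{27}.
H_{27} = 3.89146, so E[T] = 105.06933.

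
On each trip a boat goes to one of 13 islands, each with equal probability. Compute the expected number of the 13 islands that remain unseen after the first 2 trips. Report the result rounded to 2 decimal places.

11.08

For each island, P(unseen after 2) = (12/13)^2 = 0.852.
By linearity of expectation, E[unseen] = 13·(12/13)^2 = 11.077.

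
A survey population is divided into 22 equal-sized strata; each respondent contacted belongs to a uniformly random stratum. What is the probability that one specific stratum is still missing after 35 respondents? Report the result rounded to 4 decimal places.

On each respondent the fixed stratum fails to appear with probability 21/22.
P(still missing after 35) = (21/22)^35 = 0.19628.

0.1963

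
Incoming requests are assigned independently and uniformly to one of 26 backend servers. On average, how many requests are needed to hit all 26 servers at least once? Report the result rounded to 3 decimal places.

Split into phases: going from k distinct to k+1 distinct takes on average 26/(26-k) requests.
E[T] = 26/26 + 26/25 + 26/24 + ... + 26/2 + 26/1 = 26·H_{26}.
H_{26} = 3.8544, so E[T] = 100.2149.

100.215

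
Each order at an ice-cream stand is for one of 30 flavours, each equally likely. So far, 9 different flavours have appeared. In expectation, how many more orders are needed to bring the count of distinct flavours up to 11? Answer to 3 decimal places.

The wait to go from k to k+1 distinct flavours is geometric with mean 30/(30-k).
Sum over k = 9,...,10: E = 30/21 + 30/20 = 2.9286.

2.929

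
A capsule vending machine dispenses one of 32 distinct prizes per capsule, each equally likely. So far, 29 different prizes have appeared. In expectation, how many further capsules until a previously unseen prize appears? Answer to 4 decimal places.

Each capsule yields a new prize with probability (32-29)/32 = 3/32, so the wait is geometric with mean 32/3.
E = 32/3 = 10.66667.

10.6667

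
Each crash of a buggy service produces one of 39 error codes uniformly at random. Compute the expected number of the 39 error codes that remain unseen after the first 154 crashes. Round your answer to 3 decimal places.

0.714

For each error code, P(unseen after 154) = (38/39)^154 = 0.0183.
By linearity of expectation, E[unseen] = 39·(38/39)^154 = 0.7141.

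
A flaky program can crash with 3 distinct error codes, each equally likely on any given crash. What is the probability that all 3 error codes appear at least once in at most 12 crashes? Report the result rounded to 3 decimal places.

Let A_i be the event that error code i is missing after 12 crashes. By inclusion–exclusion on the A_i,
P(all seen) = Σ_{j=0}^{3} (-1)^j C(3,j)((3-j)/3)^12
= 1.0000 - 0.0231 + 0.0000 - 0.0000
= 0.9769.

0.977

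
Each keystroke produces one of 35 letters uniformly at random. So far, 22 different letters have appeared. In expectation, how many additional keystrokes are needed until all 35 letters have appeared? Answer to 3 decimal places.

111.305

From k distinct to k+1 distinct takes on average 35/(35-k) keystrokes.
Sum over k = 22,...,34: E = 35/13 + 35/12 + 35/11 + ... + 35/2 + 35/1 = 111.3047.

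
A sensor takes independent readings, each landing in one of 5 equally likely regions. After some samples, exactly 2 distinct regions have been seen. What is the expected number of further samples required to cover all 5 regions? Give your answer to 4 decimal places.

From k distinct to k+1 distinct takes on average 5/(5-k) samples.
Sum over k = 2,...,4: E = 5/3 + 5/2 + 5/1 = 9.16667.

9.1667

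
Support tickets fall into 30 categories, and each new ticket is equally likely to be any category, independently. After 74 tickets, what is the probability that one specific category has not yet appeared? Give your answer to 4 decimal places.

0.0814

Each ticket misses the fixed category with probability (30-1)/30 = 29/30, independently.
P(still missing after 74) = (29/30)^74 = 0.08137.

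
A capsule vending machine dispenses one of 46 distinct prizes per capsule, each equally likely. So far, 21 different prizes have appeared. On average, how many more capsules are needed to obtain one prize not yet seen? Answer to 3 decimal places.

1.840

Each capsule yields a new prize with probability (46-21)/46 = 25/46, so the wait is geometric with mean 46/25.
E = 46/25 = 1.8400.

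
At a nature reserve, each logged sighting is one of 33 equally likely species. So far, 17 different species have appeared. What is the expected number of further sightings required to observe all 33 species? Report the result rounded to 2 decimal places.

111.56

With k distinct species already seen, the next new one takes an expected 33/(33-k) sightings.
Sum over k = 17,...,32: E = 33/16 + 33/15 + 33/14 + ... + 33/2 + 33/1 = 111.564.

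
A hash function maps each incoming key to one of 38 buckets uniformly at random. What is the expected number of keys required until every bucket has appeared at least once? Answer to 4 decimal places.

Split into phases: going from k distinct to k+1 distinct takes on average 38/(38-k) keys.
E[T] = 38/38 + 38/37 + 38/36 + ... + 38/2 + 38/1 = 38·H_{38}.
H_{38} = 4.22790, so E[T] = 160.66028.

160.6603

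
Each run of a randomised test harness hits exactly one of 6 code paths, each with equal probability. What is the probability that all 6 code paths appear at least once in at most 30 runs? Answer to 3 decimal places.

0.975

By inclusion–exclusion over which code paths are missing,
P(all seen) = Σ_{j=0}^{6} (-1)^j C(6,j)((6-j)/6)^30
= 1.0000 - 0.0253 + 0.0001 - 0.0000 + 0.0000 - 0.0000 + 0.0000
= 0.9748.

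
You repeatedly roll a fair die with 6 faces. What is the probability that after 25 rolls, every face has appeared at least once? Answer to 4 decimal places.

By inclusion–exclusion over which faces are missing,
P(all seen) = Σ_{j=0}^{6} (-1)^j C(6,j)((6-j)/6)^25
= 1.00000 - 0.06290 + 0.00059 - 0.00000 + 0.00000 - 0.00000 + 0.00000
= 0.93770.

0.9377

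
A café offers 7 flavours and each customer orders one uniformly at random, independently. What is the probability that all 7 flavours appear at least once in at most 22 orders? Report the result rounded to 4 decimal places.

Let A_i be the event that flavour i is missing after 22 orders. By inclusion–exclusion on the A_i,
P(all seen) = Σ_{j=0}^{7} (-1)^j C(7,j)((7-j)/7)^22
= 1.00000 - 0.23565 + 0.01281 - 0.00016 + 0.00000 - 0.00000 + 0.00000 - 0.00000
= 0.77700.

0.7770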